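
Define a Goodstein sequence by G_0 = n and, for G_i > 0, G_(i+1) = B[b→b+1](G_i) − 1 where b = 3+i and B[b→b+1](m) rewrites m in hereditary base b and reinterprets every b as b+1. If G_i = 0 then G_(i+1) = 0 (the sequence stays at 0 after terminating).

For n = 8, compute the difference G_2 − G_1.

i=0: 8 = 2·3 + 2 (b=3); 3→4: 2·4 + 2 = 10; 10−1 = 9
i=1: 9 = 2·4 + 1 (b=4); 4→5: 2·5 + 1 = 11; 11−1 = 10

1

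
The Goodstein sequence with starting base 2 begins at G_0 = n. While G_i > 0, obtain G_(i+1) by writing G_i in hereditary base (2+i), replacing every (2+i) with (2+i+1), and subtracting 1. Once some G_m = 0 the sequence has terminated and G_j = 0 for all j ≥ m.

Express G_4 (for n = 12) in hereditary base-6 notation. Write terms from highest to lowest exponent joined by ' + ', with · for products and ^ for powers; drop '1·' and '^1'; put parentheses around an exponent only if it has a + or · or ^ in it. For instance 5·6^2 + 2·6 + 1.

6^(6 + 1) + 2·6^2 + 6 + 5

step 0: 12 = 2^(2 + 1) + 2^2; sub 3 for 2: 3^(3 + 1) + 3^3; = 108; G_1 = 108−1 = 107
step 1: 107 = 3^(3 + 1) + 2·3^2 + 2·3 + 2; sub 4 for 3: 4^(4 + 1) + 2·4^2 + 2·4 + 2; = 1066; G_2 = 1066−1 = 1065
step 2: 1065 = 4^(4 + 1) + 2·4^2 + 2·4 + 1; sub 5 for 4: 5^(5 + 1) + 2·5^2 + 2·5 + 1; = 15686; G_3 = 15686−1 = 15685
step 3: 15685 = 5^(5 + 1) + 2·5^2 + 2·5; sub 6 for 5: 6^(6 + 1) + 2·6^2 + 2·6; = 280020; G_4 = 280020−1 = 280019
step 4: 280019 = 6^(6 + 1) + 2·6^2 + 6 + 5; sub 7 for 6: 7^(7 + 1) + 2·7^2 + 7 + 5; = 5764911; G_5 = 5764911−1 = 5764910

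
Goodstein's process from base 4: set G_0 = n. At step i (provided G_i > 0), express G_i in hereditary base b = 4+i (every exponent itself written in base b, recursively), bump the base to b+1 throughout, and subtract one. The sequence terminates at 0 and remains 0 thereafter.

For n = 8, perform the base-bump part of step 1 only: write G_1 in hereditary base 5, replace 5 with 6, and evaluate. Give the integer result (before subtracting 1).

10

(0) 8|_4 = 2·4 ↦ 2·5|_5 = 10 ⇒ 9
(1) 9|_5 = 5 + 4 ↦ 6 + 4|_6 = 10 ⇒ 9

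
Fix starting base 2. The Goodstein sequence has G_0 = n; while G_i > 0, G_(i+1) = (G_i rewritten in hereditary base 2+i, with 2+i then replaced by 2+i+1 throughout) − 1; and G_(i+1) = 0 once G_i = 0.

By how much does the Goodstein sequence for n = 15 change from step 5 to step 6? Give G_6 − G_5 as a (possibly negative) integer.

G_0 = 15. HB_2(15) = 2^(2 + 1) + 2^2 + 2 + 1. Bump = 112. G_1 = 111.
G_1 = 111. HB_3(111) = 3^(3 + 1) + 3^3 + 3. Bump = 1284. G_2 = 1283.
G_2 = 1283. HB_4(1283) = 4^(4 + 1) + 4^4 + 3. Bump = 18753. G_3 = 18752.
G_3 = 18752. HB_5(18752) = 5^(5 + 1) + 5^5 + 2. Bump = 326594. G_4 = 326593.
G_4 = 326593. HB_6(326593) = 6^(6 + 1) + 6^6 + 1. Bump = 6588345. G_5 = 6588344.
G_5 = 6588344. HB_7(6588344) = 7^(7 + 1) + 7^7. Bump = 150994944. G_6 = 150994943.

144406599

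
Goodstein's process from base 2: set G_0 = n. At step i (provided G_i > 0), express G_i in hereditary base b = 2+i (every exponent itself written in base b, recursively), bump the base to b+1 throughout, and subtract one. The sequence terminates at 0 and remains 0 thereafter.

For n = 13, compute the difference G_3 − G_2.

G_0=13  [base 2] 2^(2 + 1) + 2^2 + 1  →[2↦3]→  3^(3 + 1) + 3^3 + 1 = 109  −1 ⇒ G_1=108
G_1=108  [base 3] 3^(3 + 1) + 3^3  →[3↦4]→  4^(4 + 1) + 4^4 = 1280  −1 ⇒ G_2=1279
G_2=1279  [base 4] 4^(4 + 1) + 3·4^3 + 3·4^2 + 3·4 + 3  →[4↦5]→  5^(5 + 1) + 3·5^3 + 3·5^2 + 3·5 + 3 = 16093  −1 ⇒ G_3=16092

14813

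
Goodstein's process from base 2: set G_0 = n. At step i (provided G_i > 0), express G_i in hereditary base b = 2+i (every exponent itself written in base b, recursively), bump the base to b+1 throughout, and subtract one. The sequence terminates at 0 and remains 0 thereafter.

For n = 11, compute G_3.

15627

G_0=11  [base 2] 2^(2 + 1) + 2 + 1  →[2↦3]→  3^(3 + 1) + 3 + 1 = 85  −1 ⇒ G_1=84
G_1=84  [base 3] 3^(3 + 1) + 3  →[3↦4]→  4^(4 + 1) + 4 = 1028  −1 ⇒ G_2=1027
G_2=1027  [base 4] 4^(4 + 1) + 3  →[4↦5]→  5^(5 + 1) + 3 = 15628  −1 ⇒ G_3=15627
G_3=15627  [base 5] 5^(5 + 1) + 2  →[5↦6]→  6^(6 + 1) + 2 = 279938  −1 ⇒ G_4=279937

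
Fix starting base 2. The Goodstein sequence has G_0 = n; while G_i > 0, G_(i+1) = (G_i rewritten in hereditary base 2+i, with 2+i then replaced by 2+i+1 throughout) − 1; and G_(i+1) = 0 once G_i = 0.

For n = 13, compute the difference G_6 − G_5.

step 0: 13 = 2^(2 + 1) + 2^2 + 1; sub 3 for 2: 3^(3 + 1) + 3^3 + 1; = 109; G_1 = 109−1 = 108
step 1: 108 = 3^(3 + 1) + 3^3; sub 4 for 3: 4^(4 + 1) + 4^4; = 1280; G_2 = 1280−1 = 1279
step 2: 1279 = 4^(4 + 1) + 3·4^3 + 3·4^2 + 3·4 + 3; sub 5 for 4: 5^(5 + 1) + 3·5^3 + 3·5^2 + 3·5 + 3; = 16093; G_3 = 16093−1 = 16092
step 3: 16092 = 5^(5 + 1) + 3·5^3 + 3·5^2 + 3·5 + 2; sub 6 for 5: 6^(6 + 1) + 3·6^3 + 3·6^2 + 3·6 + 2; = 280712; G_4 = 280712−1 = 280711
step 4: 280711 = 6^(6 + 1) + 3·6^3 + 3·6^2 + 3·6 + 1; sub 7 for 6: 7^(7 + 1) + 3·7^3 + 3·7^2 + 3·7 + 1; = 5765999; G_5 = 5765999−1 = 5765998
step 5: 5765998 = 7^(7 + 1) + 3·7^3 + 3·7^2 + 3·7; sub 8 for 7: 8^(8 + 1) + 3·8^3 + 3·8^2 + 3·8; = 134219480; G_6 = 134219480−1 = 134219479

128453481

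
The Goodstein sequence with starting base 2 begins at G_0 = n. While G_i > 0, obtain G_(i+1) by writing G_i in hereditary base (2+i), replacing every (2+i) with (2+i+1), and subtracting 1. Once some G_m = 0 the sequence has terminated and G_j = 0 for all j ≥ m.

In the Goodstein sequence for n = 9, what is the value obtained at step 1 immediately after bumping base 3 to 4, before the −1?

base 2: 9 = 2^(2 + 1) + 1; at 3: 3^(3 + 1) + 1 = 82; next = 81
base 3: 81 = 3^(3 + 1); at 4: 4^(4 + 1) = 1024; next = 1023

1024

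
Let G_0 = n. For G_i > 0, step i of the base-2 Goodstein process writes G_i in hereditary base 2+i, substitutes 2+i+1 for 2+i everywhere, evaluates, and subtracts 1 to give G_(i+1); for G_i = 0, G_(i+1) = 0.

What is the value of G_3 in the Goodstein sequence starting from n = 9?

base 2: 9 = 2^(2 + 1) + 1; at 3: 3^(3 + 1) + 1 = 82; next = 81
base 3: 81 = 3^(3 + 1); at 4: 4^(4 + 1) = 1024; next = 1023
base 4: 1023 = 3·4^4 + 3·4^3 + 3·4^2 + 3·4 + 3; at 5: 3·5^5 + 3·5^3 + 3·5^2 + 3·5 + 3 = 9843; next = 9842
base 5: 9842 = 3·5^5 + 3·5^3 + 3·5^2 + 3·5 + 2; at 6: 3·6^6 + 3·6^3 + 3·6^2 + 3·6 + 2 = 140744; next = 140743

9842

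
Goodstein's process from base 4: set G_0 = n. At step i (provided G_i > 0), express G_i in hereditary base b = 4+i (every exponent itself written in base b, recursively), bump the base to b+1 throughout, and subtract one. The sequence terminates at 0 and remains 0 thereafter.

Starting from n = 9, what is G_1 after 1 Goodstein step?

step 0: 9 = 2·4 + 1; sub 5 for 4: 2·5 + 1; = 11; G_1 = 11−1 = 10
step 1: 10 = 2·5; sub 6 for 5: 2·6; = 12; G_2 = 12−1 = 11

10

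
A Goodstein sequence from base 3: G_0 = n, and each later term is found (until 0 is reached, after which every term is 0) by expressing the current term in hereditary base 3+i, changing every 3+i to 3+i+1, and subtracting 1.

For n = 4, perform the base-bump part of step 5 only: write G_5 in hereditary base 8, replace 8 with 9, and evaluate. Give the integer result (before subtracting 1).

1

G_0=4  [base 3] 3 + 1  →[3↦4]→  4 + 1 = 5  −1 ⇒ G_1=4
G_1=4  [base 4] 4  →[4↦5]→  5 = 5  −1 ⇒ G_2=4
G_2=4  [base 5] 4  →[5↦6]→  4 = 4  −1 ⇒ G_3=3
G_3=3  [base 6] 3  →[6↦7]→  3 = 3  −1 ⇒ G_4=2
G_4=2  [base 7] 2  →[7↦8]→  2 = 2  −1 ⇒ G_5=1
G_5=1  [base 8] 1  →[8↦9]→  1 = 1  −1 ⇒ G_6=0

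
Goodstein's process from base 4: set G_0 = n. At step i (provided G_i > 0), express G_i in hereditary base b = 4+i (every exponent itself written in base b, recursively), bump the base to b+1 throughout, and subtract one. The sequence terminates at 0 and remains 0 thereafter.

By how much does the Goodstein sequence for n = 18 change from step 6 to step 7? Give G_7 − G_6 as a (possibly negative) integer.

(0) 18|_4 = 4^2 + 2 ↦ 5^2 + 2|_5 = 27 ⇒ 26
(1) 26|_5 = 5^2 + 1 ↦ 6^2 + 1|_6 = 37 ⇒ 36
(2) 36|_6 = 6^2 ↦ 7^2|_7 = 49 ⇒ 48
(3) 48|_7 = 6·7 + 6 ↦ 6·8 + 6|_8 = 54 ⇒ 53
(4) 53|_8 = 6·8 + 5 ↦ 6·9 + 5|_9 = 59 ⇒ 58
(5) 58|_9 = 6·9 + 4 ↦ 6·10 + 4|_10 = 64 ⇒ 63
(6) 63|_10 = 6·10 + 3 ↦ 6·11 + 3|_11 = 69 ⇒ 68

5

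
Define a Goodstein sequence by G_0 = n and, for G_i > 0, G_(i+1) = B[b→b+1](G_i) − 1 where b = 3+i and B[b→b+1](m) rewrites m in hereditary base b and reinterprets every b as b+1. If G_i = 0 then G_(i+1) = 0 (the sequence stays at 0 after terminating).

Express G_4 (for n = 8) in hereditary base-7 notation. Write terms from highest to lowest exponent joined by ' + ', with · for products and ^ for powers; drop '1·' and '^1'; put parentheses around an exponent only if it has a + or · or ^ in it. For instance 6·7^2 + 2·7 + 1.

[0] 8 ≡ 2·3 + 2 (base 3). Lift 4: 10. −1: 9.
[1] 9 ≡ 2·4 + 1 (base 4). Lift 5: 11. −1: 10.
[2] 10 ≡ 2·5 (base 5). Lift 6: 12. −1: 11.
[3] 11 ≡ 6 + 5 (base 6). Lift 7: 12. −1: 11.
[4] 11 ≡ 7 + 4 (base 7). Lift 8: 12. −1: 11.

7 + 4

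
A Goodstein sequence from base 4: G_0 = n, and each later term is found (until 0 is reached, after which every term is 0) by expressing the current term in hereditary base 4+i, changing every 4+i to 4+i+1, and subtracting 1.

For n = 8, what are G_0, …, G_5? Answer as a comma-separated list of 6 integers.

8, 9, 9, 9, 9, 9

G_0=8  [base 4] 2·4  →[4↦5]→  2·5 = 10  −1 ⇒ G_1=9
G_1=9  [base 5] 5 + 4  →[5↦6]→  6 + 4 = 10  −1 ⇒ G_2=9
G_2=9  [base 6] 6 + 3  →[6↦7]→  7 + 3 = 10  −1 ⇒ G_3=9
G_3=9  [base 7] 7 + 2  →[7↦8]→  8 + 2 = 10  −1 ⇒ G_4=9
G_4=9  [base 8] 8 + 1  →[8↦9]→  9 + 1 = 10  −1 ⇒ G_5=9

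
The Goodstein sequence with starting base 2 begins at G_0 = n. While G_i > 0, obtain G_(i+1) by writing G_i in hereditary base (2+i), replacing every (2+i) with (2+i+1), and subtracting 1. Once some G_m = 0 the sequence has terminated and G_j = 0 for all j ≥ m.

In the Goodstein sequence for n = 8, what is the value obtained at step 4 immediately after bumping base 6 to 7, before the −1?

1647196

step 0: 8 = 2^(2 + 1); sub 3 for 2: 3^(3 + 1); = 81; G_1 = 81−1 = 80
step 1: 80 = 2·3^3 + 2·3^2 + 2·3 + 2; sub 4 for 3: 2·4^4 + 2·4^2 + 2·4 + 2; = 554; G_2 = 554−1 = 553
step 2: 553 = 2·4^4 + 2·4^2 + 2·4 + 1; sub 5 for 4: 2·5^5 + 2·5^2 + 2·5 + 1; = 6311; G_3 = 6311−1 = 6310
step 3: 6310 = 2·5^5 + 2·5^2 + 2·5; sub 6 for 5: 2·6^6 + 2·6^2 + 2·6; = 93396; G_4 = 93396−1 = 93395
step 4: 93395 = 2·6^6 + 2·6^2 + 6 + 5; sub 7 for 6: 2·7^7 + 2·7^2 + 7 + 5; = 1647196; G_5 = 1647196−1 = 1647195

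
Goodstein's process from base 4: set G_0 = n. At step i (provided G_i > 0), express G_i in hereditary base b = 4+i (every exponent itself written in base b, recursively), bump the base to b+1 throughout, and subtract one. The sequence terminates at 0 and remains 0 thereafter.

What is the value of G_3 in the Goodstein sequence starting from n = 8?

9

8 —HB4→ 2·4 —bump→ 2·5 = 10 —(−1)→ 9
9 —HB5→ 5 + 4 —bump→ 6 + 4 = 10 —(−1)→ 9
9 —HB6→ 6 + 3 —bump→ 7 + 3 = 10 —(−1)→ 9
9 —HB7→ 7 + 2 —bump→ 8 + 2 = 10 —(−1)→ 9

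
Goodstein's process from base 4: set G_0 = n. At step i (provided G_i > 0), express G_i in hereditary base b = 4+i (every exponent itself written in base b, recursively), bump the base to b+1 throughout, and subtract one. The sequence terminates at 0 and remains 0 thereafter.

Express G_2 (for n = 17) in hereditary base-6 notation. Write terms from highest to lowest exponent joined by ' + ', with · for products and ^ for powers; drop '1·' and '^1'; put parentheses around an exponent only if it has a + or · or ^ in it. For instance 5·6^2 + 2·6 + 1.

17 —HB4→ 4^2 + 1 —bump→ 5^2 + 1 = 26 —(−1)→ 25
25 —HB5→ 5^2 —bump→ 6^2 = 36 —(−1)→ 35
35 —HB6→ 5·6 + 5 —bump→ 5·7 + 5 = 40 —(−1)→ 39

5·6 + 5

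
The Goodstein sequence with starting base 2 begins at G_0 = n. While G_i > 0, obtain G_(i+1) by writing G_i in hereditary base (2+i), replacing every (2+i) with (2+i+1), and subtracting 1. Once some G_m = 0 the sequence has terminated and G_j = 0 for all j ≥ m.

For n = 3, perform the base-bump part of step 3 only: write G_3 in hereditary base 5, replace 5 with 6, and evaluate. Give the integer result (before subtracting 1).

base 2: 3 = 2 + 1; at 3: 3 + 1 = 4; next = 3
base 3: 3 = 3; at 4: 4 = 4; next = 3
base 4: 3 = 3; at 5: 3 = 3; next = 2
base 5: 2 = 2; at 6: 2 = 2; next = 1

2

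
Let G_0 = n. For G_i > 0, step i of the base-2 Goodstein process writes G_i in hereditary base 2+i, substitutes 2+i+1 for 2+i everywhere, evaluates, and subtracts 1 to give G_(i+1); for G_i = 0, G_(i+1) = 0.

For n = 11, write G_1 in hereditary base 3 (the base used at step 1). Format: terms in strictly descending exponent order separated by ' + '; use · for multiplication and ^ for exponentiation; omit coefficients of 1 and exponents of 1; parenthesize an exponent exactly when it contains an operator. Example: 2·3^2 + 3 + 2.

3^(3 + 1) + 3

[0] 11 ≡ 2^(2 + 1) + 2 + 1 (base 2). Lift 3: 85. −1: 84.
[1] 84 ≡ 3^(3 + 1) + 3 (base 3). Lift 4: 1028. −1: 1027.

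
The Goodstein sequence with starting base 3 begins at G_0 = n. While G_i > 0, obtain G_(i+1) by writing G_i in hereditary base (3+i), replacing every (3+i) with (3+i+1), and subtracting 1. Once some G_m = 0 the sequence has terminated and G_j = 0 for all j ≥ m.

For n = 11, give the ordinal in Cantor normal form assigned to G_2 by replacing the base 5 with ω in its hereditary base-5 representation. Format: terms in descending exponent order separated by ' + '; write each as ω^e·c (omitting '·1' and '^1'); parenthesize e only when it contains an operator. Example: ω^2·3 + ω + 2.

ω^2

step 0: 11 = 3^2 + 2; sub 4 for 3: 4^2 + 2; = 18; G_1 = 18−1 = 17
step 1: 17 = 4^2 + 1; sub 5 for 4: 5^2 + 1; = 26; G_2 = 26−1 = 25
step 2: 25 = 5^2; sub 6 for 5: 6^2; = 36; G_3 = 36−1 = 35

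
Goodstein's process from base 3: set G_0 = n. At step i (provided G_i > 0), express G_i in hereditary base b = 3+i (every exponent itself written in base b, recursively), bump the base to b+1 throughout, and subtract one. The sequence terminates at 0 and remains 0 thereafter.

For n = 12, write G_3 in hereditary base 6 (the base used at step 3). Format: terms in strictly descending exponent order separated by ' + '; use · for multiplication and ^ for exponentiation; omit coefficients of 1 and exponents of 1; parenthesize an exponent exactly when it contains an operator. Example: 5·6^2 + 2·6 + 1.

step 0: 12 = 3^2 + 3; sub 4 for 3: 4^2 + 4; = 20; G_1 = 20−1 = 19
step 1: 19 = 4^2 + 3; sub 5 for 4: 5^2 + 3; = 28; G_2 = 28−1 = 27
step 2: 27 = 5^2 + 2; sub 6 for 5: 6^2 + 2; = 38; G_3 = 38−1 = 37

6^2 + 1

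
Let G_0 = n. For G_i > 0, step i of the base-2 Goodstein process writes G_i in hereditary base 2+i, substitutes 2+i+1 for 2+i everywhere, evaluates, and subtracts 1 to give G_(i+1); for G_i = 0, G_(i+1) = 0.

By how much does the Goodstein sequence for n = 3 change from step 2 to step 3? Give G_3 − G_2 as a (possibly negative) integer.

3 —HB2→ 2 + 1 —bump→ 3 + 1 = 4 —(−1)→ 3
3 —HB3→ 3 —bump→ 4 = 4 —(−1)→ 3
3 —HB4→ 3 —bump→ 3 = 3 —(−1)→ 2

-1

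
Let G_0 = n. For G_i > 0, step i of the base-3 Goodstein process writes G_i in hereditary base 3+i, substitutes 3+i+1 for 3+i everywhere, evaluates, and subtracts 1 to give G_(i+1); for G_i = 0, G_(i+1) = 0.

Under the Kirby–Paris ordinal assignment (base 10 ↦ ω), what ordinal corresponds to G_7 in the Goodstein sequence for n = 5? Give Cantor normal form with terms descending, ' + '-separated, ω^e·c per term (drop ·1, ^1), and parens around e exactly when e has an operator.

1

step 0: 5 = 3 + 2; sub 4 for 3: 4 + 2; = 6; G_1 = 6−1 = 5
step 1: 5 = 4 + 1; sub 5 for 4: 5 + 1; = 6; G_2 = 6−1 = 5
step 2: 5 = 5; sub 6 for 5: 6; = 6; G_3 = 6−1 = 5
step 3: 5 = 5; sub 7 for 6: 5; = 5; G_4 = 5−1 = 4
step 4: 4 = 4; sub 8 for 7: 4; = 4; G_5 = 4−1 = 3
step 5: 3 = 3; sub 9 for 8: 3; = 3; G_6 = 3−1 = 2
step 6: 2 = 2; sub 10 for 9: 2; = 2; G_7 = 2−1 = 1
step 7: 1 = 1; sub 11 for 10: 1; = 1; G_8 = 1−1 = 0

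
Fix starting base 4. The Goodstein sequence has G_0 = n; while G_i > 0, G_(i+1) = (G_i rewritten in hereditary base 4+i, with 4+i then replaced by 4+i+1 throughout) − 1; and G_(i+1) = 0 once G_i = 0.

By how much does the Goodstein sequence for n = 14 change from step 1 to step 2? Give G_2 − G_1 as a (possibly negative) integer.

G_0=14  [base 4] 3·4 + 2  →[4↦5]→  3·5 + 2 = 17  −1 ⇒ G_1=16
G_1=16  [base 5] 3·5 + 1  →[5↦6]→  3·6 + 1 = 19  −1 ⇒ G_2=18

2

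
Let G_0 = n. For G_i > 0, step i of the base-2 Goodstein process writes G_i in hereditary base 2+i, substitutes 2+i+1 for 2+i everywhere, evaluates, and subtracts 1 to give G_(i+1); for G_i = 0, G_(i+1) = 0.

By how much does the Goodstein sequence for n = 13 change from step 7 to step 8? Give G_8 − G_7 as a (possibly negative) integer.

base 2: 13 = 2^(2 + 1) + 2^2 + 1; at 3: 3^(3 + 1) + 3^3 + 1 = 109; next = 108
base 3: 108 = 3^(3 + 1) + 3^3; at 4: 4^(4 + 1) + 4^4 = 1280; next = 1279
base 4: 1279 = 4^(4 + 1) + 3·4^3 + 3·4^2 + 3·4 + 3; at 5: 5^(5 + 1) + 3·5^3 + 3·5^2 + 3·5 + 3 = 16093; next = 16092
base 5: 16092 = 5^(5 + 1) + 3·5^3 + 3·5^2 + 3·5 + 2; at 6: 6^(6 + 1) + 3·6^3 + 3·6^2 + 3·6 + 2 = 280712; next = 280711
base 6: 280711 = 6^(6 + 1) + 3·6^3 + 3·6^2 + 3·6 + 1; at 7: 7^(7 + 1) + 3·7^3 + 3·7^2 + 3·7 + 1 = 5765999; next = 5765998
base 7: 5765998 = 7^(7 + 1) + 3·7^3 + 3·7^2 + 3·7; at 8: 8^(8 + 1) + 3·8^3 + 3·8^2 + 3·8 = 134219480; next = 134219479
base 8: 134219479 = 8^(8 + 1) + 3·8^3 + 3·8^2 + 2·8 + 7; at 9: 9^(9 + 1) + 3·9^3 + 3·9^2 + 2·9 + 7 = 3486786856; next = 3486786855
base 9: 3486786855 = 9^(9 + 1) + 3·9^3 + 3·9^2 + 2·9 + 6; at 10: 10^(10 + 1) + 3·10^3 + 3·10^2 + 2·10 + 6 = 100000003326; next = 100000003325

96513216470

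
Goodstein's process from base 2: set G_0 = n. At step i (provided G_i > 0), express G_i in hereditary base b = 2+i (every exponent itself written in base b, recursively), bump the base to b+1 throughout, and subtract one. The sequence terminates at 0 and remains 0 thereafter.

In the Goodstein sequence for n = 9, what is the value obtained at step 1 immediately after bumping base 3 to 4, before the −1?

1024

9 —HB2→ 2^(2 + 1) + 1 —bump→ 3^(3 + 1) + 1 = 82 —(−1)→ 81
81 —HB3→ 3^(3 + 1) —bump→ 4^(4 + 1) = 1024 —(−1)→ 1023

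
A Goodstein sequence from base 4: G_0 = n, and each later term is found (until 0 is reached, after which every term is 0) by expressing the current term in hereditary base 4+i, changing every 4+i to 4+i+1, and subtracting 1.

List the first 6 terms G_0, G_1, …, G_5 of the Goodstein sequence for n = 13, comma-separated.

G_0=13  [base 4] 3·4 + 1  →[4↦5]→  3·5 + 1 = 16  −1 ⇒ G_1=15
G_1=15  [base 5] 3·5  →[5↦6]→  3·6 = 18  −1 ⇒ G_2=17
G_2=17  [base 6] 2·6 + 5  →[6↦7]→  2·7 + 5 = 19  −1 ⇒ G_3=18
G_3=18  [base 7] 2·7 + 4  →[7↦8]→  2·8 + 4 = 20  −1 ⇒ G_4=19
G_4=19  [base 8] 2·8 + 3  →[8↦9]→  2·9 + 3 = 21  −1 ⇒ G_5=20

13, 15, 17, 18, 19, 20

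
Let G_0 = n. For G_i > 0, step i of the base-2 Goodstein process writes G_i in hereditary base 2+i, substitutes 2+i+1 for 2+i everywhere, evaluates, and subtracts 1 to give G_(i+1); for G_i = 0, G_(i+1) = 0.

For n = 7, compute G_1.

(0) 7|_2 = 2^2 + 2 + 1 ↦ 3^3 + 3 + 1|_3 = 31 ⇒ 30
(1) 30|_3 = 3^3 + 3 ↦ 4^4 + 4|_4 = 260 ⇒ 259

30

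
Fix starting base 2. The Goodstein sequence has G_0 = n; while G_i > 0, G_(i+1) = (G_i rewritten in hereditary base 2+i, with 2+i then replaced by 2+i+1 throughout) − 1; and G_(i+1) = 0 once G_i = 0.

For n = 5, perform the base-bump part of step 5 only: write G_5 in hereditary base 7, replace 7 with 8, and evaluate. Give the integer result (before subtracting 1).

1752

(0) 5|_2 = 2^2 + 1 ↦ 3^3 + 1|_3 = 28 ⇒ 27
(1) 27|_3 = 3^3 ↦ 4^4|_4 = 256 ⇒ 255
(2) 255|_4 = 3·4^3 + 3·4^2 + 3·4 + 3 ↦ 3·5^3 + 3·5^2 + 3·5 + 3|_5 = 468 ⇒ 467
(3) 467|_5 = 3·5^3 + 3·5^2 + 3·5 + 2 ↦ 3·6^3 + 3·6^2 + 3·6 + 2|_6 = 776 ⇒ 775
(4) 775|_6 = 3·6^3 + 3·6^2 + 3·6 + 1 ↦ 3·7^3 + 3·7^2 + 3·7 + 1|_7 = 1198 ⇒ 1197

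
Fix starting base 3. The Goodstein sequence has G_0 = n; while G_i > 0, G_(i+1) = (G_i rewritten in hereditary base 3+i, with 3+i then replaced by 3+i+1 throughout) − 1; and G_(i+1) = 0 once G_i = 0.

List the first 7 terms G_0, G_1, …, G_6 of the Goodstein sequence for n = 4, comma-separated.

step 0: 4 = 3 + 1; sub 4 for 3: 4 + 1; = 5; G_1 = 5−1 = 4
step 1: 4 = 4; sub 5 for 4: 5; = 5; G_2 = 5−1 = 4
step 2: 4 = 4; sub 6 for 5: 4; = 4; G_3 = 4−1 = 3
step 3: 3 = 3; sub 7 for 6: 3; = 3; G_4 = 3−1 = 2
step 4: 2 = 2; sub 8 for 7: 2; = 2; G_5 = 2−1 = 1
step 5: 1 = 1; sub 9 for 8: 1; = 1; G_6 = 1−1 = 0

4, 4, 4, 3, 2, 1, 0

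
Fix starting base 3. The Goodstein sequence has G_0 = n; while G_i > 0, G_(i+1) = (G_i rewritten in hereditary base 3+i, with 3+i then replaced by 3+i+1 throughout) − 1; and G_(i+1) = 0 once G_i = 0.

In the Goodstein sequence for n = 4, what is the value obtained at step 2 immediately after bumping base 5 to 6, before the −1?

(0) 4|_3 = 3 + 1 ↦ 4 + 1|_4 = 5 ⇒ 4
(1) 4|_4 = 4 ↦ 5|_5 = 5 ⇒ 4
(2) 4|_5 = 4 ↦ 4|_6 = 4 ⇒ 3

4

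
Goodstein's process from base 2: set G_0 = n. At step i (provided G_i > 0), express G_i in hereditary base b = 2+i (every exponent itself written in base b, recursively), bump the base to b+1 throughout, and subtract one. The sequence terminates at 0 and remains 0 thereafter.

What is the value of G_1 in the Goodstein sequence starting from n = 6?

G_0 = 6. HB_2(6) = 2^2 + 2. Bump = 30. G_1 = 29.
G_1 = 29. HB_3(29) = 3^3 + 2. Bump = 258. G_2 = 257.

29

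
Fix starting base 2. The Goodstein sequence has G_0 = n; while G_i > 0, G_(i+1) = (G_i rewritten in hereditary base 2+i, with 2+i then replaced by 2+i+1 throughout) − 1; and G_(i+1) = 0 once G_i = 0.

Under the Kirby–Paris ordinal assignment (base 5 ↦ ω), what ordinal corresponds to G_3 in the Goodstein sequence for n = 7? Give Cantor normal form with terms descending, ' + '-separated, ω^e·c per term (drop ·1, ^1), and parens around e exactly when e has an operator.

ω^ω + 2

7 —HB2→ 2^2 + 2 + 1 —bump→ 3^3 + 3 + 1 = 31 —(−1)→ 30
30 —HB3→ 3^3 + 3 —bump→ 4^4 + 4 = 260 —(−1)→ 259
259 —HB4→ 4^4 + 3 —bump→ 5^5 + 3 = 3128 —(−1)→ 3127
3127 —HB5→ 5^5 + 2 —bump→ 6^6 + 2 = 46658 —(−1)→ 46657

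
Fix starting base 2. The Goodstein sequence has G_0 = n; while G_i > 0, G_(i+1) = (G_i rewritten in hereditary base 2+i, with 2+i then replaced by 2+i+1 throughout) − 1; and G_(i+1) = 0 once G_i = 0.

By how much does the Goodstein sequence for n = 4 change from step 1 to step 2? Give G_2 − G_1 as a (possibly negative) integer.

15

base 2: 4 = 2^2; at 3: 3^3 = 27; next = 26
base 3: 26 = 2·3^2 + 2·3 + 2; at 4: 2·4^2 + 2·4 + 2 = 42; next = 41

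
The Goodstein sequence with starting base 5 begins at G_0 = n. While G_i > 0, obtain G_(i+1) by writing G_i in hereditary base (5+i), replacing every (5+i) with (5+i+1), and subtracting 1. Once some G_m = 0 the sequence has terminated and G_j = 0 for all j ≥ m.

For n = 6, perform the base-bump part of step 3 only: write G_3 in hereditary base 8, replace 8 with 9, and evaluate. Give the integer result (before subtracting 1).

6 —HB5→ 5 + 1 —bump→ 6 + 1 = 7 —(−1)→ 6
6 —HB6→ 6 —bump→ 7 = 7 —(−1)→ 6
6 —HB7→ 6 —bump→ 6 = 6 —(−1)→ 5
5 —HB8→ 5 —bump→ 5 = 5 —(−1)→ 4

5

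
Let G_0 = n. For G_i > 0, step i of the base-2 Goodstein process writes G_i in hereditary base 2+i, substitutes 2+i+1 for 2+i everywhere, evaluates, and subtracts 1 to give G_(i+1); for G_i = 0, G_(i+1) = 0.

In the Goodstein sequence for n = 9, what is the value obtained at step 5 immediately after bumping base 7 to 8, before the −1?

base 2: 9 = 2^(2 + 1) + 1; at 3: 3^(3 + 1) + 1 = 82; next = 81
base 3: 81 = 3^(3 + 1); at 4: 4^(4 + 1) = 1024; next = 1023
base 4: 1023 = 3·4^4 + 3·4^3 + 3·4^2 + 3·4 + 3; at 5: 3·5^5 + 3·5^3 + 3·5^2 + 3·5 + 3 = 9843; next = 9842
base 5: 9842 = 3·5^5 + 3·5^3 + 3·5^2 + 3·5 + 2; at 6: 3·6^6 + 3·6^3 + 3·6^2 + 3·6 + 2 = 140744; next = 140743
base 6: 140743 = 3·6^6 + 3·6^3 + 3·6^2 + 3·6 + 1; at 7: 3·7^7 + 3·7^3 + 3·7^2 + 3·7 + 1 = 2471827; next = 2471826
base 7: 2471826 = 3·7^7 + 3·7^3 + 3·7^2 + 3·7; at 8: 3·8^8 + 3·8^3 + 3·8^2 + 3·8 = 50333400; next = 50333399

50333400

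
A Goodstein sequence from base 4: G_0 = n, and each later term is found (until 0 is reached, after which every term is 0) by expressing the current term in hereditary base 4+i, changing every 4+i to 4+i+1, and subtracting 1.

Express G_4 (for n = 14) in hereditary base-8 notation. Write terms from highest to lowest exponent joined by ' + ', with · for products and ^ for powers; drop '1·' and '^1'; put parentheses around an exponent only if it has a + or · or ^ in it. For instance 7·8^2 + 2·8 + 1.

14 —HB4→ 3·4 + 2 —bump→ 3·5 + 2 = 17 —(−1)→ 16
16 —HB5→ 3·5 + 1 —bump→ 3·6 + 1 = 19 —(−1)→ 18
18 —HB6→ 3·6 —bump→ 3·7 = 21 —(−1)→ 20
20 —HB7→ 2·7 + 6 —bump→ 2·8 + 6 = 22 —(−1)→ 21
21 —HB8→ 2·8 + 5 —bump→ 2·9 + 5 = 23 —(−1)→ 22

2·8 + 5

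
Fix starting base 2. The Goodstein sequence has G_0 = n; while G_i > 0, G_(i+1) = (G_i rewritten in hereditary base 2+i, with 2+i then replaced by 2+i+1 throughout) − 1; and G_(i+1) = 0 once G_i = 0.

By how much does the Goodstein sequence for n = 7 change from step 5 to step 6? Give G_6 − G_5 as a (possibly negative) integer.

step 0: 7 = 2^2 + 2 + 1; sub 3 for 2: 3^3 + 3 + 1; = 31; G_1 = 31−1 = 30
step 1: 30 = 3^3 + 3; sub 4 for 3: 4^4 + 4; = 260; G_2 = 260−1 = 259
step 2: 259 = 4^4 + 3; sub 5 for 4: 5^5 + 3; = 3128; G_3 = 3128−1 = 3127
step 3: 3127 = 5^5 + 2; sub 6 for 5: 6^6 + 2; = 46658; G_4 = 46658−1 = 46657
step 4: 46657 = 6^6 + 1; sub 7 for 6: 7^7 + 1; = 823544; G_5 = 823544−1 = 823543
step 5: 823543 = 7^7; sub 8 for 7: 8^8; = 16777216; G_6 = 16777216−1 = 16777215

15953672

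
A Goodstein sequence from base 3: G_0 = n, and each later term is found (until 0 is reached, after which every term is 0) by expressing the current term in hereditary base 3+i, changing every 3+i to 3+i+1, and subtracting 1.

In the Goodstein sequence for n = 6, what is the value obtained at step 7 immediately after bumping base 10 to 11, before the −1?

5

G_0=6  [base 3] 2·3  →[3↦4]→  2·4 = 8  −1 ⇒ G_1=7
G_1=7  [base 4] 4 + 3  →[4↦5]→  5 + 3 = 8  −1 ⇒ G_2=7
G_2=7  [base 5] 5 + 2  →[5↦6]→  6 + 2 = 8  −1 ⇒ G_3=7
G_3=7  [base 6] 6 + 1  →[6↦7]→  7 + 1 = 8  −1 ⇒ G_4=7
G_4=7  [base 7] 7  →[7↦8]→  8 = 8  −1 ⇒ G_5=7
G_5=7  [base 8] 7  →[8↦9]→  7 = 7  −1 ⇒ G_6=6
G_6=6  [base 9] 6  →[9↦10]→  6 = 6  −1 ⇒ G_7=5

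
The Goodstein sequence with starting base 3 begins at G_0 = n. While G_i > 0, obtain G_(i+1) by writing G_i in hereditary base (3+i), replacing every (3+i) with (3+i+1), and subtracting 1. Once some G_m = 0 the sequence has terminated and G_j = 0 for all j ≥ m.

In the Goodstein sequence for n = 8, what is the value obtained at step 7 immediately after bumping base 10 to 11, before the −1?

8 —HB3→ 2·3 + 2 —bump→ 2·4 + 2 = 10 —(−1)→ 9
9 —HB4→ 2·4 + 1 —bump→ 2·5 + 1 = 11 —(−1)→ 10
10 —HB5→ 2·5 —bump→ 2·6 = 12 —(−1)→ 11
11 —HB6→ 6 + 5 —bump→ 7 + 5 = 12 —(−1)→ 11
11 —HB7→ 7 + 4 —bump→ 8 + 4 = 12 —(−1)→ 11
11 —HB8→ 8 + 3 —bump→ 9 + 3 = 12 —(−1)→ 11
11 —HB9→ 9 + 2 —bump→ 10 + 2 = 12 —(−1)→ 11
11 —HB10→ 10 + 1 —bump→ 11 + 1 = 12 —(−1)→ 11

12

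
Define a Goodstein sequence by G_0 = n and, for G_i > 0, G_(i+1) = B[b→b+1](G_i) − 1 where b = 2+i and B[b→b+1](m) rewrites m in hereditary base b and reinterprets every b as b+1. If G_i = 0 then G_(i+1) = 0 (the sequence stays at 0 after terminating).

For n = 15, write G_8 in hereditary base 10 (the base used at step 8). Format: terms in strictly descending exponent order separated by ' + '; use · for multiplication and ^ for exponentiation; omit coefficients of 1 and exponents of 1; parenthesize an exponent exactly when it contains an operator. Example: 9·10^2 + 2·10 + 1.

10^(10 + 1) + 7·10^7 + 7·10^6 + 7·10^5 + 7·10^4 + 7·10^3 + 7·10^2 + 7·10 + 5

15 —HB2→ 2^(2 + 1) + 2^2 + 2 + 1 —bump→ 3^(3 + 1) + 3^3 + 3 + 1 = 112 —(−1)→ 111
111 —HB3→ 3^(3 + 1) + 3^3 + 3 —bump→ 4^(4 + 1) + 4^4 + 4 = 1284 —(−1)→ 1283
1283 —HB4→ 4^(4 + 1) + 4^4 + 3 —bump→ 5^(5 + 1) + 5^5 + 3 = 18753 —(−1)→ 18752
18752 —HB5→ 5^(5 + 1) + 5^5 + 2 —bump→ 6^(6 + 1) + 6^6 + 2 = 326594 —(−1)→ 326593
326593 —HB6→ 6^(6 + 1) + 6^6 + 1 —bump→ 7^(7 + 1) + 7^7 + 1 = 6588345 —(−1)→ 6588344
6588344 —HB7→ 7^(7 + 1) + 7^7 —bump→ 8^(8 + 1) + 8^8 = 150994944 —(−1)→ 150994943
150994943 —HB8→ 8^(8 + 1) + 7·8^7 + 7·8^6 + 7·8^5 + 7·8^4 + 7·8^3 + 7·8^2 + 7·8 + 7 —bump→ 9^(9 + 1) + 7·9^7 + 7·9^6 + 7·9^5 + 7·9^4 + 7·9^3 + 7·9^2 + 7·9 + 7 = 3524450281 —(−1)→ 3524450280
3524450280 —HB9→ 9^(9 + 1) + 7·9^7 + 7·9^6 + 7·9^5 + 7·9^4 + 7·9^3 + 7·9^2 + 7·9 + 6 —bump→ 10^(10 + 1) + 7·10^7 + 7·10^6 + 7·10^5 + 7·10^4 + 7·10^3 + 7·10^2 + 7·10 + 6 = 100077777776 —(−1)→ 100077777775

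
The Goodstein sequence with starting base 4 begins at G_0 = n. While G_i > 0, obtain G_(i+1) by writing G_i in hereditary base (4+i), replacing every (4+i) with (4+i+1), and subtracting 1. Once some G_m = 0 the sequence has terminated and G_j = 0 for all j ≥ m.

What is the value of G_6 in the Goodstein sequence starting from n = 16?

(0) 16|_4 = 4^2 ↦ 5^2|_5 = 25 ⇒ 24
(1) 24|_5 = 4·5 + 4 ↦ 4·6 + 4|_6 = 28 ⇒ 27
(2) 27|_6 = 4·6 + 3 ↦ 4·7 + 3|_7 = 31 ⇒ 30
(3) 30|_7 = 4·7 + 2 ↦ 4·8 + 2|_8 = 34 ⇒ 33
(4) 33|_8 = 4·8 + 1 ↦ 4·9 + 1|_9 = 37 ⇒ 36
(5) 36|_9 = 4·9 ↦ 4·10|_10 = 40 ⇒ 39

39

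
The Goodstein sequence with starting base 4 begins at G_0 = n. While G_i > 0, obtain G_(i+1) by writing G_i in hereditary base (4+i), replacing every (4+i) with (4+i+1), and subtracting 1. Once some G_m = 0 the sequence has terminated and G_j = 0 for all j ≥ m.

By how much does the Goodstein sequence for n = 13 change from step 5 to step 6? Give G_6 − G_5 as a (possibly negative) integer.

base 4: 13 = 3·4 + 1; at 5: 3·5 + 1 = 16; next = 15
base 5: 15 = 3·5; at 6: 3·6 = 18; next = 17
base 6: 17 = 2·6 + 5; at 7: 2·7 + 5 = 19; next = 18
base 7: 18 = 2·7 + 4; at 8: 2·8 + 4 = 20; next = 19
base 8: 19 = 2·8 + 3; at 9: 2·9 + 3 = 21; next = 20
base 9: 20 = 2·9 + 2; at 10: 2·10 + 2 = 22; next = 21

1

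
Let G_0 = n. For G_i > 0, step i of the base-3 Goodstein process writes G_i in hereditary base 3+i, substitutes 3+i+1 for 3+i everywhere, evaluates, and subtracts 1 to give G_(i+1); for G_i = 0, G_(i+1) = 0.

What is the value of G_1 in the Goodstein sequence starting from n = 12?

G_0=12  [base 3] 3^2 + 3  →[3↦4]→  4^2 + 4 = 20  −1 ⇒ G_1=19
G_1=19  [base 4] 4^2 + 3  →[4↦5]→  5^2 + 3 = 28  −1 ⇒ G_2=27

19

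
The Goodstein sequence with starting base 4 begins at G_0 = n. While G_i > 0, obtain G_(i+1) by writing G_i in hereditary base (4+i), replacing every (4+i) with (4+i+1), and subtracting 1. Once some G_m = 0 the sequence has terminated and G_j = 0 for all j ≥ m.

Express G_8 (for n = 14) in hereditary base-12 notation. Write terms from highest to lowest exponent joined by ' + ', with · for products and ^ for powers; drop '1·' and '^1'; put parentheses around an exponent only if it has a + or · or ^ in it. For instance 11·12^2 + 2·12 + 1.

G_0 = 14. HB_4(14) = 3·4 + 2. Bump = 17. G_1 = 16.
G_1 = 16. HB_5(16) = 3·5 + 1. Bump = 19. G_2 = 18.
G_2 = 18. HB_6(18) = 3·6. Bump = 21. G_3 = 20.
G_3 = 20. HB_7(20) = 2·7 + 6. Bump = 22. G_4 = 21.
G_4 = 21. HB_8(21) = 2·8 + 5. Bump = 23. G_5 = 22.
G_5 = 22. HB_9(22) = 2·9 + 4. Bump = 24. G_6 = 23.
G_6 = 23. HB_10(23) = 2·10 + 3. Bump = 25. G_7 = 24.
G_7 = 24. HB_11(24) = 2·11 + 2. Bump = 26. G_8 = 25.

2·12 + 1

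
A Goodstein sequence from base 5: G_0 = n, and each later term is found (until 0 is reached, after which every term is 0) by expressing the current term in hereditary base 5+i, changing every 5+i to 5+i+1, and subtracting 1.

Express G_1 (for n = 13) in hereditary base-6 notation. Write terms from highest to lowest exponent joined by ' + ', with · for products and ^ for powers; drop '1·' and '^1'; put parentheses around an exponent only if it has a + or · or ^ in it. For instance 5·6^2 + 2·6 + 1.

step 0: 13 = 2·5 + 3; sub 6 for 5: 2·6 + 3; = 15; G_1 = 15−1 = 14
step 1: 14 = 2·6 + 2; sub 7 for 6: 2·7 + 2; = 16; G_2 = 16−1 = 15

2·6 + 2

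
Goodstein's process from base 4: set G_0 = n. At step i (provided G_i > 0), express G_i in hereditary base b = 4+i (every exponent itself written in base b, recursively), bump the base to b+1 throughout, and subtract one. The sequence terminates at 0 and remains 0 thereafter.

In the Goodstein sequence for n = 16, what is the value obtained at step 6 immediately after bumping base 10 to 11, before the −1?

i=0: 16 = 4^2 (b=4); 4→5: 5^2 = 25; 25−1 = 24
i=1: 24 = 4·5 + 4 (b=5); 5→6: 4·6 + 4 = 28; 28−1 = 27
i=2: 27 = 4·6 + 3 (b=6); 6→7: 4·7 + 3 = 31; 31−1 = 30
i=3: 30 = 4·7 + 2 (b=7); 7→8: 4·8 + 2 = 34; 34−1 = 33
i=4: 33 = 4·8 + 1 (b=8); 8→9: 4·9 + 1 = 37; 37−1 = 36
i=5: 36 = 4·9 (b=9); 9→10: 4·10 = 40; 40−1 = 39
i=6: 39 = 3·10 + 9 (b=10); 10→11: 3·11 + 9 = 42; 42−1 = 41

42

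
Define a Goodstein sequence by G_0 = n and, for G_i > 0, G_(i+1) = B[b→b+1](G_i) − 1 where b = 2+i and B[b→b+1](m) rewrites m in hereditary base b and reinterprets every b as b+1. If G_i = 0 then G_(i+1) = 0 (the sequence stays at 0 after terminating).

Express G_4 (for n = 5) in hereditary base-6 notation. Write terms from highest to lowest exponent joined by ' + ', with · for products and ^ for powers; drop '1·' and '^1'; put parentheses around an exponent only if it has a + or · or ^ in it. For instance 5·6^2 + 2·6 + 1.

base 2: 5 = 2^2 + 1; at 3: 3^3 + 1 = 28; next = 27
base 3: 27 = 3^3; at 4: 4^4 = 256; next = 255
base 4: 255 = 3·4^3 + 3·4^2 + 3·4 + 3; at 5: 3·5^3 + 3·5^2 + 3·5 + 3 = 468; next = 467
base 5: 467 = 3·5^3 + 3·5^2 + 3·5 + 2; at 6: 3·6^3 + 3·6^2 + 3·6 + 2 = 776; next = 775

3·6^3 + 3·6^2 + 3·6 + 1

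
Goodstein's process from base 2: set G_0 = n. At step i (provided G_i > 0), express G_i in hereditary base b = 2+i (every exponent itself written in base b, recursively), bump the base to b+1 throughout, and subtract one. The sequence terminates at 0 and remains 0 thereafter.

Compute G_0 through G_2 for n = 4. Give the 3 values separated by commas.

4, 26, 41

4 —HB2→ 2^2 —bump→ 3^3 = 27 —(−1)→ 26
26 —HB3→ 2·3^2 + 2·3 + 2 —bump→ 2·4^2 + 2·4 + 2 = 42 —(−1)→ 41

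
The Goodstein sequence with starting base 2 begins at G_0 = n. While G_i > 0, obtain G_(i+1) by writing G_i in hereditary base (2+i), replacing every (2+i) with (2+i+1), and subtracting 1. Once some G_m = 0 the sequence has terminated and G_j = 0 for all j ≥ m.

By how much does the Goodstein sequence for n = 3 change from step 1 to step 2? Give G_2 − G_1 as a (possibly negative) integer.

0

G_0=3  [base 2] 2 + 1  →[2↦3]→  3 + 1 = 4  −1 ⇒ G_1=3
G_1=3  [base 3] 3  →[3↦4]→  4 = 4  −1 ⇒ G_2=3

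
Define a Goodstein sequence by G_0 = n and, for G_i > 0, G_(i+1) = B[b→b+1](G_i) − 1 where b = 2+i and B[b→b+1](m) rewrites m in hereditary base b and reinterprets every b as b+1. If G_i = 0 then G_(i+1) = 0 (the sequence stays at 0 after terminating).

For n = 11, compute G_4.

G_0=11  [base 2] 2^(2 + 1) + 2 + 1  →[2↦3]→  3^(3 + 1) + 3 + 1 = 85  −1 ⇒ G_1=84
G_1=84  [base 3] 3^(3 + 1) + 3  →[3↦4]→  4^(4 + 1) + 4 = 1028  −1 ⇒ G_2=1027
G_2=1027  [base 4] 4^(4 + 1) + 3  →[4↦5]→  5^(5 + 1) + 3 = 15628  −1 ⇒ G_3=15627
G_3=15627  [base 5] 5^(5 + 1) + 2  →[5↦6]→  6^(6 + 1) + 2 = 279938  −1 ⇒ G_4=279937

279937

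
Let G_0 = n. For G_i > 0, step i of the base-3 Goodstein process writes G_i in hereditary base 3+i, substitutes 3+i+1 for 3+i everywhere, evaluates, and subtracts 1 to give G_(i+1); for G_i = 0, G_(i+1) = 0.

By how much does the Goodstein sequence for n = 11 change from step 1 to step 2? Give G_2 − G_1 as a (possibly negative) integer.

G_0=11  [base 3] 3^2 + 2  →[3↦4]→  4^2 + 2 = 18  −1 ⇒ G_1=17
G_1=17  [base 4] 4^2 + 1  →[4↦5]→  5^2 + 1 = 26  −1 ⇒ G_2=25

8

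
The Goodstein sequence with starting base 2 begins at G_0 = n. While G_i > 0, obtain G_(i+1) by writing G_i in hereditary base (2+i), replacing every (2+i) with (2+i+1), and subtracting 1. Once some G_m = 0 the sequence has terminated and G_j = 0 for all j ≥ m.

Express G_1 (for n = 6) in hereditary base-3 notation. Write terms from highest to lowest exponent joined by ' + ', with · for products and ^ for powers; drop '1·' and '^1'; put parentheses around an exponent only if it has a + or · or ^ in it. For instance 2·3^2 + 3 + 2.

3^3 + 2

G_0=6  [base 2] 2^2 + 2  →[2↦3]→  3^3 + 3 = 30  −1 ⇒ G_1=29
G_1=29  [base 3] 3^3 + 2  →[3↦4]→  4^4 + 2 = 258  −1 ⇒ G_2=257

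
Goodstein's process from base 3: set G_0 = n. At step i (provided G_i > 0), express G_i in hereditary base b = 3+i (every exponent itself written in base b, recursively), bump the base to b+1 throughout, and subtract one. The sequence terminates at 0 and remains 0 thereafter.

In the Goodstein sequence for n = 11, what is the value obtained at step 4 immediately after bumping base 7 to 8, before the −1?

44

base 3: 11 = 3^2 + 2; at 4: 4^2 + 2 = 18; next = 17
base 4: 17 = 4^2 + 1; at 5: 5^2 + 1 = 26; next = 25
base 5: 25 = 5^2; at 6: 6^2 = 36; next = 35
base 6: 35 = 5·6 + 5; at 7: 5·7 + 5 = 40; next = 39
base 7: 39 = 5·7 + 4; at 8: 5·8 + 4 = 44; next = 43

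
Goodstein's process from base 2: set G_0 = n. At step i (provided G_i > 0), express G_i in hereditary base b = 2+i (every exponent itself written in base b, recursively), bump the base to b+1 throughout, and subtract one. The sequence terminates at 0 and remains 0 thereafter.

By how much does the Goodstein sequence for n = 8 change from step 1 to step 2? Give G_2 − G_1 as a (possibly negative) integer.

[0] 8 ≡ 2^(2 + 1) (base 2). Lift 3: 81. −1: 80.
[1] 80 ≡ 2·3^3 + 2·3^2 + 2·3 + 2 (base 3). Lift 4: 554. −1: 553.

473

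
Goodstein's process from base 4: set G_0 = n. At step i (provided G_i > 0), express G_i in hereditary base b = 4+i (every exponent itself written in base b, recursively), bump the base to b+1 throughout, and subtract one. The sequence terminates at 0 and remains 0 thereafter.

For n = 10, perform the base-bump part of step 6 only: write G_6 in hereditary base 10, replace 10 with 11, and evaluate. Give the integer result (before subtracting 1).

base 4: 10 = 2·4 + 2; at 5: 2·5 + 2 = 12; next = 11
base 5: 11 = 2·5 + 1; at 6: 2·6 + 1 = 13; next = 12
base 6: 12 = 2·6; at 7: 2·7 = 14; next = 13
base 7: 13 = 7 + 6; at 8: 8 + 6 = 14; next = 13
base 8: 13 = 8 + 5; at 9: 9 + 5 = 14; next = 13
base 9: 13 = 9 + 4; at 10: 10 + 4 = 14; next = 13
base 10: 13 = 10 + 3; at 11: 11 + 3 = 14; next = 13

14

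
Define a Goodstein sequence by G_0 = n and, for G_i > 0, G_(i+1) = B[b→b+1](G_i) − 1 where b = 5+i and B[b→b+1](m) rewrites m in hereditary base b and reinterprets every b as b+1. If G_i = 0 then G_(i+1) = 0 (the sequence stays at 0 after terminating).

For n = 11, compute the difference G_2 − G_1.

1

11 —HB5→ 2·5 + 1 —bump→ 2·6 + 1 = 13 —(−1)→ 12
12 —HB6→ 2·6 —bump→ 2·7 = 14 —(−1)→ 13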